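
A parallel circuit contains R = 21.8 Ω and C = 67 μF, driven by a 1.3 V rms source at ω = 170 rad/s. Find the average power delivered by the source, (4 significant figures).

77.52 mW

X_C = 1/(ωC) = 87.80 Ω
Parallel: admittances add. Y = 1/R + jωC
Y = (0.04587 + j0.01139) S
|Y| = 0.04726 S → |Z| = 1/|Y| = 21.16 Ω, ∠Z = −∠Y = -13.94°
I = V/|Z| = 61.44 mA
P = VI cos φ = 1.3 × 0.06144 × cos(-13.94°) = 77.52 mW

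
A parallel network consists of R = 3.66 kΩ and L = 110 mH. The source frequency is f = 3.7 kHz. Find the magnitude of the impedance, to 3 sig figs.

ω = 2πf = 23250 rad/s
X_L = ωL = 2560 Ω
Parallel: admittances add. Y = 1/R + 1/(jωL)
Y = (0.000273 − j0.000391) S
|Y| = 0.000477 S → |Z| = 1/|Y| = 2100 Ω, ∠Z = −∠Y = 55.1°

2100 Ω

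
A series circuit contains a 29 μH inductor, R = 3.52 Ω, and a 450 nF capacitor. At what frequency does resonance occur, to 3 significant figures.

ω₀ = 1/√(LC) = 1/√(2.9e-05 × 4.5e-07) = 276800 rad/s
f₀ = ω₀/(2π) = 44.1 kHz

44.1 kHz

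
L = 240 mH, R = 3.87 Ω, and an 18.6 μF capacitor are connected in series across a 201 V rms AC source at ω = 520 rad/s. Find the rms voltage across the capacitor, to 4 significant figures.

X_L = ωL = 124.8 Ω
X_C = 1/(ωC) = 103.4 Ω
Net reactance X = X_L − X_C = 21.41 Ω
Z = 3.870 + j21.41 Ω
|Z| = √(3.870² + 21.41²) = 21.76 Ω
I = V/|Z| = 9.239 A
V_C = I·|Z_C| = 9.239 × 103.4 = 955.2 V

955.2 V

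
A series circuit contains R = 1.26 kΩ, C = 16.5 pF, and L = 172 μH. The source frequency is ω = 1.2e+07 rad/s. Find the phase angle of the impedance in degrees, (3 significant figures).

-67.1°

X_L = ωL = 2060 Ω
X_C = 1/(ωC) = 5050 Ω
Net reactance X = X_L − X_C = -2990 Ω
Z = 1260 − j2990 Ω
|Z| = √(1260² + 2990²) = 3240 Ω
∠Z = arctan(-2990/1260) = -67.1°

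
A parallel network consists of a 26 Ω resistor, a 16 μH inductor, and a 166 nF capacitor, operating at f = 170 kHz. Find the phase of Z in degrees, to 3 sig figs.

ω = 2πf = 1.068e+06 rad/s
X_L = ωL = 17.1 Ω
X_C = 1/(ωC) = 5.64 Ω
Parallel: admittances add. Y = 1/R + 1/(jωL) + jωC
Y = (0.0385 + j0.119) S
|Y| = 0.125 S → |Z| = 1/|Y| = 8.01 Ω, ∠Z = −∠Y = -72.1°

-72.1°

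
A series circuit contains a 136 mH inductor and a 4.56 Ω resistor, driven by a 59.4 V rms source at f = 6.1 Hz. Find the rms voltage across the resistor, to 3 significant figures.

ω = 2πf = 38.33 rad/s
X_L = ωL = 5.21 Ω
Z = 4.56 + j5.21 Ω
|Z| = √(4.56² + 5.21²) = 6.93 Ω
I = V/|Z| = 8.58 A
V_R = I·|Z_R| = 8.58 × 4.56 = 39.1 V

39.1 V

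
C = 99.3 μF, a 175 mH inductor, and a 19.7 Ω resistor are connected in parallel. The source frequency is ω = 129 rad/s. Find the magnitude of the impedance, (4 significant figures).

16.74 Ω

X_L = ωL = 22.57 Ω
X_C = 1/(ωC) = 78.07 Ω
Parallel: admittances add. Y = 1/R + 1/(jωL) + jωC
Y = (0.05076 − j0.03149) S
|Y| = 0.05973 S → |Z| = 1/|Y| = 16.74 Ω, ∠Z = −∠Y = 31.81°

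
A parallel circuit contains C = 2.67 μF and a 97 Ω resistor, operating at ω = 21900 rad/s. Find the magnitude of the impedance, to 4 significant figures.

X_C = 1/(ωC) = 17.10 Ω
Parallel: admittances add. Y = 1/R + jωC
Y = (0.01031 + j0.05847) S
|Y| = 0.05937 S → |Z| = 1/|Y| = 16.84 Ω, ∠Z = −∠Y = -80.00°

16.84 Ω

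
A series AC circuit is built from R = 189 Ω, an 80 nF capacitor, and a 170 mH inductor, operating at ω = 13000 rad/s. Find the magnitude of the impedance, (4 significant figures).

1263 Ω

X_L = ωL = 2210 Ω
X_C = 1/(ωC) = 961.5 Ω
Net reactance X = X_L − X_C = 1248 Ω
Z = 189.0 + j1248 Ω
|Z| = √(189.0² + 1248²) = 1263 Ω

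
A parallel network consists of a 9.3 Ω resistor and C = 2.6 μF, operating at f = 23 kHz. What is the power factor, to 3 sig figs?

ω = 2πf = 144500 rad/s
X_C = 1/(ωC) = 2.66 Ω
Parallel: admittances add. Y = 1/R + jωC
Y = (0.108 + j0.376) S
|Y| = 0.391 S → |Z| = 1/|Y| = 2.56 Ω, ∠Z = −∠Y = -74.0°
cos φ = cos(-74.0°) = 0.275

0.275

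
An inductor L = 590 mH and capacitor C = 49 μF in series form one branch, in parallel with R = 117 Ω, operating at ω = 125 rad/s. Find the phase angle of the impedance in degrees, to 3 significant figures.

X_L = ωL = 73.8 Ω
X_C = 1/(ωC) = 163 Ω
Branch 1: Z₁ = R = 117 Ω
Branch 2 (series LC): Z₂ = j(X_L − X_C) = −j89.5 Ω
Parallel: Z = Z₁Z₂/(Z₁+Z₂), |Z| = 71.1 Ω, ∠Z = -52.6°

-52.6°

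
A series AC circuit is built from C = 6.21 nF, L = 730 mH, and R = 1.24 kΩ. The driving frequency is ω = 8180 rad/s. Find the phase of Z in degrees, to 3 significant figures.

-84.8°

X_L = ωL = 5970 Ω
X_C = 1/(ωC) = 19700 Ω
Net reactance X = X_L − X_C = -13700 Ω
Z = 1240 − j13700 Ω
|Z| = √(1240² + 13700²) = 13800 Ω
∠Z = arctan(-13700/1240) = -84.8°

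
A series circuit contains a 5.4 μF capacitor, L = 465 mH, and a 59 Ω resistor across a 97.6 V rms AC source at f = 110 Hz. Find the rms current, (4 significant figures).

1.226 A

ω = 2πf = 691.2 rad/s
X_L = ωL = 321.4 Ω
X_C = 1/(ωC) = 267.9 Ω
Net reactance X = X_L − X_C = 53.45 Ω
Z = 59.00 + j53.45 Ω
|Z| = √(59.00² + 53.45²) = 79.61 Ω
I = V/|Z| = 97.6/79.61 = 1.226 A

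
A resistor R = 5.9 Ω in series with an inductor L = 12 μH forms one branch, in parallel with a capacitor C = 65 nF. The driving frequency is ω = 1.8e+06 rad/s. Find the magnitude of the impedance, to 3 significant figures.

X_L = ωL = 21.6 Ω
X_C = 1/(ωC) = 8.55 Ω
Branch 1 (R+jX_L): Z₁ = 5.90 + j21.6 Ω, |Z₁| = 22.4 Ω
Branch 2 (−jX_C): Z₂ = −j8.55 Ω
Parallel: Z = Z₁Z₂/(Z₁+Z₂), |Z| = 13.4 Ω, ∠Z = -81.0°

13.4 Ω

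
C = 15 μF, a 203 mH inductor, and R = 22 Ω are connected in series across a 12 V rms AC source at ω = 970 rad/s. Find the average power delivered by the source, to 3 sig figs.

187 mW

X_L = ωL = 197 Ω
X_C = 1/(ωC) = 68.7 Ω
Net reactance X = X_L − X_C = 128 Ω
Z = 22.0 + j128 Ω
|Z| = √(22.0² + 128²) = 130 Ω
∠Z = arctan(128/22.0) = 80.3°
I = V/|Z| = 92.3 mA
P = VI cos φ = 12 × 0.0923 × cos(80.3°) = 187 mW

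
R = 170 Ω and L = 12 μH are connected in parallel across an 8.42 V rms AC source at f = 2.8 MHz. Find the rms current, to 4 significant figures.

ω = 2πf = 1.759e+07 rad/s
X_L = ωL = 211.1 Ω
Parallel: admittances add. Y = 1/R + 1/(jωL)
Y = (0.005882 − j0.004737) S
|Y| = 0.007552 S → |Z| = 1/|Y| = 132.4 Ω, ∠Z = −∠Y = 38.84°
I = V/|Z| = 8.42/132.4 = 63.59 mA

63.59 mA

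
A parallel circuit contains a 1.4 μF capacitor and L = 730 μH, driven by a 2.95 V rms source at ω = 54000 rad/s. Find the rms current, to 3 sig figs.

148 mA

X_L = ωL = 39.4 Ω
X_C = 1/(ωC) = 13.2 Ω
Parallel: admittances add. Y = 1/(jωL) + jωC
Y = (0 + j0.0502) S
|Y| = 0.0502 S → |Z| = 1/|Y| = 19.9 Ω, ∠Z = −∠Y = -90.0°
I = V/|Z| = 2.95/19.9 = 148 mA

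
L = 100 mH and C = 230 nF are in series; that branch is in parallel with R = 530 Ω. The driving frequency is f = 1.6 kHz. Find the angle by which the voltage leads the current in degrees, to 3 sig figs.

ω = 2πf = 10050 rad/s
X_L = ωL = 1010 Ω
X_C = 1/(ωC) = 432 Ω
Branch 1: Z₁ = R = 530 Ω
Branch 2 (series LC): Z₂ = j(X_L − X_C) = j573 Ω
Parallel: Z = Z₁Z₂/(Z₁+Z₂), |Z| = 389 Ω, ∠Z = 42.8°

42.8°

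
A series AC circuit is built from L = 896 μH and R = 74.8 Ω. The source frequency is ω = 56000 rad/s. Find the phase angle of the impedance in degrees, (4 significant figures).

X_L = ωL = 50.18 Ω
Z = 74.80 + j50.18 Ω
|Z| = √(74.80² + 50.18²) = 90.07 Ω
∠Z = arctan(50.18/74.80) = 33.85°

33.85°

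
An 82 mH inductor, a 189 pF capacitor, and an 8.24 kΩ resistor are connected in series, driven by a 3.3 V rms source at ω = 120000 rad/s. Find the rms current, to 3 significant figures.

X_L = ωL = 9840 Ω
X_C = 1/(ωC) = 44100 Ω
Net reactance X = X_L − X_C = -34300 Ω
Z = 8240 − j34300 Ω
|Z| = √(8240² + 34300²) = 35200 Ω
I = V/|Z| = 3.3/35200 = 93.7 μA

93.7 μA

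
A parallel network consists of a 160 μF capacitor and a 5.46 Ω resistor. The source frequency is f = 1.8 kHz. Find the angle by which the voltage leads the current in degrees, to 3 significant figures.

ω = 2πf = 11310 rad/s
X_C = 1/(ωC) = 0.553 Ω
Parallel: admittances add. Y = 1/R + jωC
Y = (0.183 + j1.81) S
|Y| = 1.82 S → |Z| = 1/|Y| = 0.550 Ω, ∠Z = −∠Y = -84.2°

-84.2°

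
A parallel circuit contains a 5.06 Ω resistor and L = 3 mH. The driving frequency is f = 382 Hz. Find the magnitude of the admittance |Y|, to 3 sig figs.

242 mS

ω = 2πf = 2400 rad/s
X_L = ωL = 7.20 Ω
Parallel: admittances add. Y = 1/R + 1/(jωL)
Y = (0.198 − j0.139) S
|Y| = 0.242 S → |Z| = 1/|Y| = 4.14 Ω, ∠Z = −∠Y = 35.1°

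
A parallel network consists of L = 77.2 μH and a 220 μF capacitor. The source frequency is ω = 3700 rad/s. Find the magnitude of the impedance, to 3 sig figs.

X_L = ωL = 0.286 Ω
X_C = 1/(ωC) = 1.23 Ω
Parallel: admittances add. Y = 1/(jωL) + jωC
Y = (0 − j2.69) S
|Y| = 2.69 S → |Z| = 1/|Y| = 0.372 Ω, ∠Z = −∠Y = 90.0°

0.372 Ω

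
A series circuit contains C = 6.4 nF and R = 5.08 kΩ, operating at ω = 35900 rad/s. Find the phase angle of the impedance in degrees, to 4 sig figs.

-40.59°

X_C = 1/(ωC) = 4352 Ω
Z = 5080 − j4352 Ω
|Z| = √(5080² + 4352²) = 6690 Ω
∠Z = arctan(-4352/5080) = -40.59°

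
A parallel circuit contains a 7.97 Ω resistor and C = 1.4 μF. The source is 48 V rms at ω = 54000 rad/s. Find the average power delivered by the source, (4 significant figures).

X_C = 1/(ωC) = 13.23 Ω
Parallel: admittances add. Y = 1/R + jωC
Y = (0.1255 + j0.07560) S
|Y| = 0.1465 S → |Z| = 1/|Y| = 6.827 Ω, ∠Z = −∠Y = -31.07°
I = V/|Z| = 7.031 A
P = VI cos φ = 48 × 7.031 × cos(-31.07°) = 289.1 W

289.1 W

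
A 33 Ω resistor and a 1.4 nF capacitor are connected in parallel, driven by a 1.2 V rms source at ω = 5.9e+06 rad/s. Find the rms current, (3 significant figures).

X_C = 1/(ωC) = 121 Ω
Parallel: admittances add. Y = 1/R + jωC
Y = (0.0303 + j0.00826) S
|Y| = 0.0314 S → |Z| = 1/|Y| = 31.8 Ω, ∠Z = −∠Y = -15.2°
I = V/|Z| = 1.2/31.8 = 37.7 mA

37.7 mA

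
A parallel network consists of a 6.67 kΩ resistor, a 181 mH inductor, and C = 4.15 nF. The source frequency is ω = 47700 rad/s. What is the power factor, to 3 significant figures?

X_L = ωL = 8630 Ω
X_C = 1/(ωC) = 5050 Ω
Parallel: admittances add. Y = 1/R + 1/(jωL) + jωC
Y = (0.000150 + j8.21e-05) S
|Y| = 0.000171 S → |Z| = 1/|Y| = 5850 Ω, ∠Z = −∠Y = -28.7°
cos φ = cos(-28.7°) = 0.877

0.877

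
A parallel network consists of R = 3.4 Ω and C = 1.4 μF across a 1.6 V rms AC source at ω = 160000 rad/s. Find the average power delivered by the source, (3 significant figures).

753 mW

X_C = 1/(ωC) = 4.46 Ω
Parallel: admittances add. Y = 1/R + jωC
Y = (0.294 + j0.224) S
|Y| = 0.370 S → |Z| = 1/|Y| = 2.70 Ω, ∠Z = −∠Y = -37.3°
I = V/|Z| = 592 mA
P = VI cos φ = 1.6 × 0.592 × cos(-37.3°) = 753 mW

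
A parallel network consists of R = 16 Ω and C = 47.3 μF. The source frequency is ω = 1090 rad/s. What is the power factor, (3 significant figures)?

X_C = 1/(ωC) = 19.4 Ω
Parallel: admittances add. Y = 1/R + jωC
Y = (0.0625 + j0.0516) S
|Y| = 0.0810 S → |Z| = 1/|Y| = 12.3 Ω, ∠Z = −∠Y = -39.5°
cos φ = cos(-39.5°) = 0.771

0.771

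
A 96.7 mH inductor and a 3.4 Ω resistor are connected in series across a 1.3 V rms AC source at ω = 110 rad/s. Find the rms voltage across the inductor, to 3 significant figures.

X_L = ωL = 10.6 Ω
Z = 3.40 + j10.6 Ω
|Z| = √(3.40² + 10.6²) = 11.2 Ω
I = V/|Z| = 116 mA
V_L = I·|Z_L| = 0.116 × 10.6 = 1.24 V

1.24 V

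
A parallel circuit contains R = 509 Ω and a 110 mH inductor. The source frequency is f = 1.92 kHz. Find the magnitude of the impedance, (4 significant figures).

ω = 2πf = 12060 rad/s
X_L = ωL = 1327 Ω
Parallel: admittances add. Y = 1/R + 1/(jωL)
Y = (0.001965 − j0.0007536) S
|Y| = 0.002104 S → |Z| = 1/|Y| = 475.2 Ω, ∠Z = −∠Y = 20.99°

475.2 Ω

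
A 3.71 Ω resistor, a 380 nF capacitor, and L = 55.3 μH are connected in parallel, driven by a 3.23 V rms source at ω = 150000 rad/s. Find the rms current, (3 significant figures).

894 mA

X_L = ωL = 8.29 Ω
X_C = 1/(ωC) = 17.5 Ω
Parallel: admittances add. Y = 1/R + 1/(jωL) + jωC
Y = (0.270 − j0.0636) S
|Y| = 0.277 S → |Z| = 1/|Y| = 3.61 Ω, ∠Z = −∠Y = 13.3°
I = V/|Z| = 3.23/3.61 = 894 mA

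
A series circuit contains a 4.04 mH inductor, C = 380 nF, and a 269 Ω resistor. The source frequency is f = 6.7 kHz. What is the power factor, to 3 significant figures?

0.929

ω = 2πf = 42100 rad/s
X_L = ωL = 170 Ω
X_C = 1/(ωC) = 62.5 Ω
Net reactance X = X_L − X_C = 108 Ω
Z = 269 + j108 Ω
|Z| = √(269² + 108²) = 290 Ω
∠Z = arctan(108/269) = 21.8°
cos φ = cos(21.8°) = 0.929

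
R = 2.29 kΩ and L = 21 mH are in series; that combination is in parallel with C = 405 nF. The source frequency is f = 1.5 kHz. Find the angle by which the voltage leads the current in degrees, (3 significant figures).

-83.5°

ω = 2πf = 9425 rad/s
X_L = ωL = 198 Ω
X_C = 1/(ωC) = 262 Ω
Branch 1 (R+jX_L): Z₁ = 2290 + j198 Ω, |Z₁| = 2300 Ω
Branch 2 (−jX_C): Z₂ = −j262 Ω
Parallel: Z = Z₁Z₂/(Z₁+Z₂), |Z| = 263 Ω, ∠Z = -83.5°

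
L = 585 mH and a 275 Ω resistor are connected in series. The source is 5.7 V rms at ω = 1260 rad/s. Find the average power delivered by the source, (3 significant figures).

14.4 mW

X_L = ωL = 737 Ω
Z = 275 + j737 Ω
|Z| = √(275² + 737²) = 787 Ω
∠Z = arctan(737/275) = 69.5°
I = V/|Z| = 7.25 mA
P = VI cos φ = 5.7 × 0.00725 × cos(69.5°) = 14.4 mW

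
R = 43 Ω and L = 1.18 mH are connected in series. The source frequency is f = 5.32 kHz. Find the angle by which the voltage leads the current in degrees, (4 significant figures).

42.53°

ω = 2πf = 33430 rad/s
X_L = ωL = 39.44 Ω
Z = 43.00 + j39.44 Ω
|Z| = √(43.00² + 39.44²) = 58.35 Ω
∠Z = arctan(39.44/43.00) = 42.53°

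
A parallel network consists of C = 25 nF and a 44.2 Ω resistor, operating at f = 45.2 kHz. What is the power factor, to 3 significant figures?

ω = 2πf = 284000 rad/s
X_C = 1/(ωC) = 141 Ω
Parallel: admittances add. Y = 1/R + jωC
Y = (0.0226 + j0.00710) S
|Y| = 0.0237 S → |Z| = 1/|Y| = 42.2 Ω, ∠Z = −∠Y = -17.4°
cos φ = cos(-17.4°) = 0.954

0.954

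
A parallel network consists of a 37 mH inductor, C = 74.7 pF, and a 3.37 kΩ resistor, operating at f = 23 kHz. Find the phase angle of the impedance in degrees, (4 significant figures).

ω = 2πf = 144500 rad/s
X_L = ωL = 5347 Ω
X_C = 1/(ωC) = 92630 Ω
Parallel: admittances add. Y = 1/R + 1/(jωL) + jωC
Y = (0.0002967 − j0.0001762) S
|Y| = 0.0003451 S → |Z| = 1/|Y| = 2898 Ω, ∠Z = −∠Y = 30.71°

30.71°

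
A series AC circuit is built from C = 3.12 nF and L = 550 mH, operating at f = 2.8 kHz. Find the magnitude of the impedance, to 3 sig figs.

ω = 2πf = 17590 rad/s
X_L = ωL = 9680 Ω
X_C = 1/(ωC) = 18200 Ω
Net reactance X = X_L − X_C = -8540 Ω
Z = − j8540 Ω
|Z| = √(0² + 8540²) = 8540 Ω

8540 Ω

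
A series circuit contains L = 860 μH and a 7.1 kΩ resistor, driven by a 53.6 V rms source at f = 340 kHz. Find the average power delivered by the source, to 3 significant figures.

ω = 2πf = 2.136e+06 rad/s
X_L = ωL = 1840 Ω
Z = 7100 + j1840 Ω
|Z| = √(7100² + 1840²) = 7330 Ω
∠Z = arctan(1840/7100) = 14.5°
I = V/|Z| = 7.31 mA
P = VI cos φ = 53.6 × 0.00731 × cos(14.5°) = 379 mW

379 mW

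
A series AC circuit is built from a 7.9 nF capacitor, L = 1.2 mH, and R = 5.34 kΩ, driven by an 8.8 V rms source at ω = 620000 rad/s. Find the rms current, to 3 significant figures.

1.64 mA

X_L = ωL = 744 Ω
X_C = 1/(ωC) = 204 Ω
Net reactance X = X_L − X_C = 540 Ω
Z = 5340 + j540 Ω
|Z| = √(5340² + 540²) = 5370 Ω
I = V/|Z| = 8.8/5370 = 1.64 mA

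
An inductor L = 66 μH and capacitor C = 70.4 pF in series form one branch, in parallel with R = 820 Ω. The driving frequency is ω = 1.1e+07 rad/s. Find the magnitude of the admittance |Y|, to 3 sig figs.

2.15 mS

X_L = ωL = 726 Ω
X_C = 1/(ωC) = 1290 Ω
Branch 1: Z₁ = R = 820 Ω
Branch 2 (series LC): Z₂ = j(X_L − X_C) = −j565 Ω
Parallel: Z = Z₁Z₂/(Z₁+Z₂), |Z| = 465 Ω, ∠Z = -55.4°
|Y| = 1/|Z| = 2.15 mS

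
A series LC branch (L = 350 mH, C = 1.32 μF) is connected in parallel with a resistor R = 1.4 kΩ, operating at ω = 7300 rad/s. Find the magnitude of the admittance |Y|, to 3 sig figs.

X_L = ωL = 2560 Ω
X_C = 1/(ωC) = 104 Ω
Branch 1: Z₁ = R = 1400 Ω
Branch 2 (series LC): Z₂ = j(X_L − X_C) = j2450 Ω
Parallel: Z = Z₁Z₂/(Z₁+Z₂), |Z| = 1220 Ω, ∠Z = 29.7°
|Y| = 1/|Z| = 823 μS

823 μS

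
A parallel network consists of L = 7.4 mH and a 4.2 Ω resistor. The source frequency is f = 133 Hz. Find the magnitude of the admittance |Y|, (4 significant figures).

287.8 mS

ω = 2πf = 835.7 rad/s
X_L = ωL = 6.184 Ω
Parallel: admittances add. Y = 1/R + 1/(jωL)
Y = (0.2381 − j0.1617) S
|Y| = 0.2878 S → |Z| = 1/|Y| = 3.474 Ω, ∠Z = −∠Y = 34.18°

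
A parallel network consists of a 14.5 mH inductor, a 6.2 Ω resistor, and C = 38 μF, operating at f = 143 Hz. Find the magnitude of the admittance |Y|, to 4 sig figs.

166.8 mS

ω = 2πf = 898.5 rad/s
X_L = ωL = 13.03 Ω
X_C = 1/(ωC) = 29.29 Ω
Parallel: admittances add. Y = 1/R + 1/(jωL) + jωC
Y = (0.1613 − j0.04261) S
|Y| = 0.1668 S → |Z| = 1/|Y| = 5.994 Ω, ∠Z = −∠Y = 14.80°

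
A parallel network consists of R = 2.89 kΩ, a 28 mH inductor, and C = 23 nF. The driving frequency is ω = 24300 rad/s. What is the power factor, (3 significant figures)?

0.355

X_L = ωL = 680 Ω
X_C = 1/(ωC) = 1790 Ω
Parallel: admittances add. Y = 1/R + 1/(jωL) + jωC
Y = (0.000346 − j0.000911) S
|Y| = 0.000974 S → |Z| = 1/|Y| = 1030 Ω, ∠Z = −∠Y = 69.2°
cos φ = cos(69.2°) = 0.355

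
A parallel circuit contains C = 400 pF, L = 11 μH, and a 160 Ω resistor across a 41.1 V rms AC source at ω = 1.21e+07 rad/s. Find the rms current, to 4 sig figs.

X_L = ωL = 133.1 Ω
X_C = 1/(ωC) = 206.6 Ω
Parallel: admittances add. Y = 1/R + 1/(jωL) + jωC
Y = (0.006250 − j0.002673) S
|Y| = 0.006798 S → |Z| = 1/|Y| = 147.1 Ω, ∠Z = −∠Y = 23.16°
I = V/|Z| = 41.1/147.1 = 279.4 mA

279.4 mA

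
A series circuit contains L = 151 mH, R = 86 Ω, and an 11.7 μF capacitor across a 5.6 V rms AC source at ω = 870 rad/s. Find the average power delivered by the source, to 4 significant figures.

317.5 mW

X_L = ωL = 131.4 Ω
X_C = 1/(ωC) = 98.24 Ω
Net reactance X = X_L − X_C = 33.13 Ω
Z = 86.00 + j33.13 Ω
|Z| = √(86.00² + 33.13²) = 92.16 Ω
∠Z = arctan(33.13/86.00) = 21.07°
I = V/|Z| = 60.76 mA
P = VI cos φ = 5.6 × 0.06076 × cos(21.07°) = 317.5 mW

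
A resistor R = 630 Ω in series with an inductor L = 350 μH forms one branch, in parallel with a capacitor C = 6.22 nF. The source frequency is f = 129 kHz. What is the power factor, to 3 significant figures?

ω = 2πf = 810500 rad/s
X_L = ωL = 284 Ω
X_C = 1/(ωC) = 198 Ω
Branch 1 (R+jX_L): Z₁ = 630 + j284 Ω, |Z₁| = 691 Ω
Branch 2 (−jX_C): Z₂ = −j198 Ω
Parallel: Z = Z₁Z₂/(Z₁+Z₂), |Z| = 216 Ω, ∠Z = -73.5°
cos φ = cos(-73.5°) = 0.284

0.284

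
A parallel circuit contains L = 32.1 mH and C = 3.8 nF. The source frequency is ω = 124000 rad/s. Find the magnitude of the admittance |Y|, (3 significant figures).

X_L = ωL = 3980 Ω
X_C = 1/(ωC) = 2120 Ω
Parallel: admittances add. Y = 1/(jωL) + jωC
Y = (0 + j0.000220) S
|Y| = 0.000220 S → |Z| = 1/|Y| = 4550 Ω, ∠Z = −∠Y = -90.0°

220 μS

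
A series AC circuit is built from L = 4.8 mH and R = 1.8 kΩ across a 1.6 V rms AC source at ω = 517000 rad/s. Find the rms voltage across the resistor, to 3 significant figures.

0.939 V

X_L = ωL = 2480 Ω
Z = 1800 + j2480 Ω
|Z| = √(1800² + 2480²) = 3070 Ω
I = V/|Z| = 522 μA
V_R = I·|Z_R| = 0.000522 × 1800 = 0.939 V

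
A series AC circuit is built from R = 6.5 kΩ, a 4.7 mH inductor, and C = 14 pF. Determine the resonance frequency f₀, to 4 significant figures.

ω₀ = 1/√(LC) = 1/√(0.0047 × 1.4e-11) = 3.898e+06 rad/s
f₀ = ω₀/(2π) = 620.5 kHz

620.5 kHz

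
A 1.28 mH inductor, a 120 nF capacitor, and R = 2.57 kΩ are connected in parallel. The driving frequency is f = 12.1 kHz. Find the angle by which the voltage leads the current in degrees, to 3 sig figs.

ω = 2πf = 76030 rad/s
X_L = ωL = 97.3 Ω
X_C = 1/(ωC) = 110 Ω
Parallel: admittances add. Y = 1/R + 1/(jωL) + jωC
Y = (0.000389 − j0.00115) S
|Y| = 0.00122 S → |Z| = 1/|Y| = 822 Ω, ∠Z = −∠Y = 71.3°

71.3°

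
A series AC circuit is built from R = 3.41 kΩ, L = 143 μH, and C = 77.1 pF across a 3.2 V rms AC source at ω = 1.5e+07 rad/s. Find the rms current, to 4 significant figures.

X_L = ωL = 2145 Ω
X_C = 1/(ωC) = 864.7 Ω
Net reactance X = X_L − X_C = 1280 Ω
Z = 3410 + j1280 Ω
|Z| = √(3410² + 1280²) = 3642 Ω
I = V/|Z| = 3.2/3642 = 878.5 μA

878.5 μA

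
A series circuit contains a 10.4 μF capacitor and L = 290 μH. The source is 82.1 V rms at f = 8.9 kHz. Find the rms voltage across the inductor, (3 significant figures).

91.8 V

ω = 2πf = 55920 rad/s
X_L = ωL = 16.2 Ω
X_C = 1/(ωC) = 1.72 Ω
Net reactance X = X_L − X_C = 14.5 Ω
Z = j14.5 Ω
|Z| = √(0² + 14.5²) = 14.5 Ω
I = V/|Z| = 5.66 A
V_L = I·|Z_L| = 5.66 × 16.2 = 91.8 V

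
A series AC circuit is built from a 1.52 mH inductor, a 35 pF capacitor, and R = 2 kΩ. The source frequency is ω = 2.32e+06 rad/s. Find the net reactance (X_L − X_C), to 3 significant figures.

X_L = ωL = 3530 Ω
X_C = 1/(ωC) = 12300 Ω
X = 3530 − 12300 = -8790 Ω

-8790 Ω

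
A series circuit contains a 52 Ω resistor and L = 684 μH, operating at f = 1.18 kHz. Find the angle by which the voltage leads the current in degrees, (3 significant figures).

5.57°

ω = 2πf = 7414 rad/s
X_L = ωL = 5.07 Ω
Z = 52.0 + j5.07 Ω
|Z| = √(52.0² + 5.07²) = 52.2 Ω
∠Z = arctan(5.07/52.0) = 5.57°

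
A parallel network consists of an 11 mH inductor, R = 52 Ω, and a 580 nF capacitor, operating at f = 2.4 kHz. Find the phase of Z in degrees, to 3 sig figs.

ω = 2πf = 15080 rad/s
X_L = ωL = 166 Ω
X_C = 1/(ωC) = 114 Ω
Parallel: admittances add. Y = 1/R + 1/(jωL) + jωC
Y = (0.0192 + j0.00272) S
|Y| = 0.0194 S → |Z| = 1/|Y| = 51.5 Ω, ∠Z = −∠Y = -8.04°

-8.04°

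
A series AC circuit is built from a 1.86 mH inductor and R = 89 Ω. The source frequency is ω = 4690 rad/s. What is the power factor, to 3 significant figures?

0.995

X_L = ωL = 8.72 Ω
Z = 89.0 + j8.72 Ω
|Z| = √(89.0² + 8.72²) = 89.4 Ω
∠Z = arctan(8.72/89.0) = 5.60°
cos φ = cos(5.60°) = 0.995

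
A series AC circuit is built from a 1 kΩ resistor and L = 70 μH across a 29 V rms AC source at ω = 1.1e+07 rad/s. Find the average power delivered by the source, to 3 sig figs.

X_L = ωL = 770 Ω
Z = 1000 + j770 Ω
|Z| = √(1000² + 770²) = 1260 Ω
∠Z = arctan(770/1000) = 37.6°
I = V/|Z| = 23.0 mA
P = VI cos φ = 29 × 0.0230 × cos(37.6°) = 528 mW

528 mW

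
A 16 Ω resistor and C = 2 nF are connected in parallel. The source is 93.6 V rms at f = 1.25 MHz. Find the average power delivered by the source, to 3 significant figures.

548 W

ω = 2πf = 7.854e+06 rad/s
X_C = 1/(ωC) = 63.7 Ω
Parallel: admittances add. Y = 1/R + jωC
Y = (0.0625 + j0.0157) S
|Y| = 0.0644 S → |Z| = 1/|Y| = 15.5 Ω, ∠Z = −∠Y = -14.1°
I = V/|Z| = 6.03 A
P = VI cos φ = 93.6 × 6.03 × cos(-14.1°) = 548 W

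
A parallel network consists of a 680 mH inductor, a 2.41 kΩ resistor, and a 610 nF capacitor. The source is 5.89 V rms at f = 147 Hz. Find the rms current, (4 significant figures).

ω = 2πf = 923.6 rad/s
X_L = ωL = 628.1 Ω
X_C = 1/(ωC) = 1775 Ω
Parallel: admittances add. Y = 1/R + 1/(jωL) + jωC
Y = (0.0004149 − j0.001029) S
|Y| = 0.001109 S → |Z| = 1/|Y| = 901.5 Ω, ∠Z = −∠Y = 68.03°
I = V/|Z| = 5.89/901.5 = 6.534 mA

6.534 mA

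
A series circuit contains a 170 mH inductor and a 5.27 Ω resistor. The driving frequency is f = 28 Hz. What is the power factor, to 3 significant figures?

0.174

ω = 2πf = 175.9 rad/s
X_L = ωL = 29.9 Ω
Z = 5.27 + j29.9 Ω
|Z| = √(5.27² + 29.9²) = 30.4 Ω
∠Z = arctan(29.9/5.27) = 80.0°
cos φ = cos(80.0°) = 0.174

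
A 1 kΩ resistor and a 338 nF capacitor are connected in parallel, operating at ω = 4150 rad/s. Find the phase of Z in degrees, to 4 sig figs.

-54.51°

X_C = 1/(ωC) = 712.9 Ω
Parallel: admittances add. Y = 1/R + jωC
Y = (0.001000 + j0.001403) S
|Y| = 0.001723 S → |Z| = 1/|Y| = 580.5 Ω, ∠Z = −∠Y = -54.51°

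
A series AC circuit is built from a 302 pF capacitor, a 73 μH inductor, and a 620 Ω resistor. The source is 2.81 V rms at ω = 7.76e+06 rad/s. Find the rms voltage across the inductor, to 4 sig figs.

2.505 V

X_L = ωL = 566.5 Ω
X_C = 1/(ωC) = 426.7 Ω
Net reactance X = X_L − X_C = 139.8 Ω
Z = 620.0 + j139.8 Ω
|Z| = √(620.0² + 139.8²) = 635.6 Ω
I = V/|Z| = 4.421 mA
V_L = I·|Z_L| = 0.004421 × 566.5 = 2.505 V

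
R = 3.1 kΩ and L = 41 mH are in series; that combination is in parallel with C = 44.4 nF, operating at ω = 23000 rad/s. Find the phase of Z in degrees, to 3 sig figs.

-72.4°

X_L = ωL = 943 Ω
X_C = 1/(ωC) = 979 Ω
Branch 1 (R+jX_L): Z₁ = 3100 + j943 Ω, |Z₁| = 3240 Ω
Branch 2 (−jX_C): Z₂ = −j979 Ω
Parallel: Z = Z₁Z₂/(Z₁+Z₂), |Z| = 1020 Ω, ∠Z = -72.4°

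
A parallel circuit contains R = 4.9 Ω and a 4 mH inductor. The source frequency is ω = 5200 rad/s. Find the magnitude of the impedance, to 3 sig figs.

4.77 Ω

X_L = ωL = 20.8 Ω
Parallel: admittances add. Y = 1/R + 1/(jωL)
Y = (0.204 − j0.0481) S
|Y| = 0.210 S → |Z| = 1/|Y| = 4.77 Ω, ∠Z = −∠Y = 13.3°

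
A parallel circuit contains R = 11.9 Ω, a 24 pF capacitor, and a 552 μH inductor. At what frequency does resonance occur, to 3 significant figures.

1.38 MHz

ω₀ = 1/√(LC) = 1/√(0.000552 × 2.4e-11) = 8.688e+06 rad/s
f₀ = ω₀/(2π) = 1.38 MHz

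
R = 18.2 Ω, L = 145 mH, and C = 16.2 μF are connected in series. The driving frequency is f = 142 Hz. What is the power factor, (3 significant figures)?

0.289

ω = 2πf = 892.2 rad/s
X_L = ωL = 129 Ω
X_C = 1/(ωC) = 69.2 Ω
Net reactance X = X_L − X_C = 60.2 Ω
Z = 18.2 + j60.2 Ω
|Z| = √(18.2² + 60.2²) = 62.9 Ω
∠Z = arctan(60.2/18.2) = 73.2°
cos φ = cos(73.2°) = 0.289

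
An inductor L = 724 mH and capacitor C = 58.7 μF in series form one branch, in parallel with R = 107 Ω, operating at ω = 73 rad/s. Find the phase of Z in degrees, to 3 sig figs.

-30.7°

X_L = ωL = 52.9 Ω
X_C = 1/(ωC) = 233 Ω
Branch 1: Z₁ = R = 107 Ω
Branch 2 (series LC): Z₂ = j(X_L − X_C) = −j181 Ω
Parallel: Z = Z₁Z₂/(Z₁+Z₂), |Z| = 92.0 Ω, ∠Z = -30.7°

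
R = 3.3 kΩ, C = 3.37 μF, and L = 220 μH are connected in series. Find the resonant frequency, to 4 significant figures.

ω₀ = 1/√(LC) = 1/√(0.00022 × 3.37e-06) = 36730 rad/s
f₀ = ω₀/(2π) = 5.845 kHz

5.845 kHz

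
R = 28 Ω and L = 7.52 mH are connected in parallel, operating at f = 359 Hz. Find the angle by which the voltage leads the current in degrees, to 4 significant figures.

58.79°

ω = 2πf = 2256 rad/s
X_L = ωL = 16.96 Ω
Parallel: admittances add. Y = 1/R + 1/(jωL)
Y = (0.03571 − j0.05895) S
|Y| = 0.06893 S → |Z| = 1/|Y| = 14.51 Ω, ∠Z = −∠Y = 58.79°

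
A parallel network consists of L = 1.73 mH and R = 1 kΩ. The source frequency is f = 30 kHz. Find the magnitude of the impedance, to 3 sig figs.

ω = 2πf = 188500 rad/s
X_L = ωL = 326 Ω
Parallel: admittances add. Y = 1/R + 1/(jωL)
Y = (0.00100 − j0.00307) S
|Y| = 0.00323 S → |Z| = 1/|Y| = 310 Ω, ∠Z = −∠Y = 71.9°

310 Ω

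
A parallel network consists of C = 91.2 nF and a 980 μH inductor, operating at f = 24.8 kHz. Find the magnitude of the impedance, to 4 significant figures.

130.5 Ω

ω = 2πf = 155800 rad/s
X_L = ωL = 152.7 Ω
X_C = 1/(ωC) = 70.37 Ω
Parallel: admittances add. Y = 1/(jωL) + jωC
Y = (0 + j0.007663) S
|Y| = 0.007663 S → |Z| = 1/|Y| = 130.5 Ω, ∠Z = −∠Y = -90.00°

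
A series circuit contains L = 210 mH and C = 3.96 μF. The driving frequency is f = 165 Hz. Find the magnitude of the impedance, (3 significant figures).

ω = 2πf = 1037 rad/s
X_L = ωL = 218 Ω
X_C = 1/(ωC) = 244 Ω
Net reactance X = X_L − X_C = -25.9 Ω
Z = − j25.9 Ω
|Z| = √(0² + 25.9²) = 25.9 Ω

25.9 Ω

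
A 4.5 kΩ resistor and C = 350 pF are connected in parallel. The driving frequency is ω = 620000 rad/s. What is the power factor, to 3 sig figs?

0.715

X_C = 1/(ωC) = 4610 Ω
Parallel: admittances add. Y = 1/R + jωC
Y = (0.000222 + j0.000217) S
|Y| = 0.000311 S → |Z| = 1/|Y| = 3220 Ω, ∠Z = −∠Y = -44.3°
cos φ = cos(-44.3°) = 0.715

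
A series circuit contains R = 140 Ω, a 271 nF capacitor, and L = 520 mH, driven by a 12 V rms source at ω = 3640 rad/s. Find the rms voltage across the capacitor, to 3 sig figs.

13.7 V

X_L = ωL = 1890 Ω
X_C = 1/(ωC) = 1010 Ω
Net reactance X = X_L − X_C = 879 Ω
Z = 140 + j879 Ω
|Z| = √(140² + 879²) = 890 Ω
I = V/|Z| = 13.5 mA
V_C = I·|Z_C| = 0.0135 × 1010 = 13.7 V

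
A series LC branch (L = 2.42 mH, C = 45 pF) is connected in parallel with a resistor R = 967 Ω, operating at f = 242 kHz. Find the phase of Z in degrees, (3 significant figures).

ω = 2πf = 1.521e+06 rad/s
X_L = ωL = 3680 Ω
X_C = 1/(ωC) = 14600 Ω
Branch 1: Z₁ = R = 967 Ω
Branch 2 (series LC): Z₂ = j(X_L − X_C) = −j10900 Ω
Parallel: Z = Z₁Z₂/(Z₁+Z₂), |Z| = 963 Ω, ∠Z = -5.05°

-5.05°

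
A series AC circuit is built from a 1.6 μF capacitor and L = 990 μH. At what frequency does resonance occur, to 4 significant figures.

3.999 kHz

ω₀ = 1/√(LC) = 1/√(0.00099 × 1.6e-06) = 25130 rad/s
f₀ = ω₀/(2π) = 3.999 kHz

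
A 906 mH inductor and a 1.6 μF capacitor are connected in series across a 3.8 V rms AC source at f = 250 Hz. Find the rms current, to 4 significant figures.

ω = 2πf = 1571 rad/s
X_L = ωL = 1423 Ω
X_C = 1/(ωC) = 397.9 Ω
Net reactance X = X_L − X_C = 1025 Ω
Z = j1025 Ω
|Z| = √(0² + 1025²) = 1025 Ω
I = V/|Z| = 3.8/1025 = 3.706 mA

3.706 mA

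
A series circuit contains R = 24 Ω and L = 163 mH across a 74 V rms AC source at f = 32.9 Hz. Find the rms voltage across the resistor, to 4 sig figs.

42.93 V

ω = 2πf = 206.7 rad/s
X_L = ωL = 33.69 Ω
Z = 24.00 + j33.69 Ω
|Z| = √(24.00² + 33.69²) = 41.37 Ω
I = V/|Z| = 1.789 A
V_R = I·|Z_R| = 1.789 × 24.00 = 42.93 V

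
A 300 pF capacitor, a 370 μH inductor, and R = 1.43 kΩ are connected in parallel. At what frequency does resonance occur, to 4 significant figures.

ω₀ = 1/√(LC) = 1/√(0.00037 × 3e-10) = 3.002e+06 rad/s
f₀ = ω₀/(2π) = 477.7 kHz

477.7 kHz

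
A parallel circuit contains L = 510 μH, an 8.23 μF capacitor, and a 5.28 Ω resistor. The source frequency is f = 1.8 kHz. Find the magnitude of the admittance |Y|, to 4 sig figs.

ω = 2πf = 11310 rad/s
X_L = ωL = 5.768 Ω
X_C = 1/(ωC) = 10.74 Ω
Parallel: admittances add. Y = 1/R + 1/(jωL) + jωC
Y = (0.1894 − j0.08029) S
|Y| = 0.2057 S → |Z| = 1/|Y| = 4.861 Ω, ∠Z = −∠Y = 22.97°

205.7 mS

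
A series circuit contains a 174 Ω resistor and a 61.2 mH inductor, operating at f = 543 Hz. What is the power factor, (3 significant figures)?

ω = 2πf = 3412 rad/s
X_L = ωL = 209 Ω
Z = 174 + j209 Ω
|Z| = √(174² + 209²) = 272 Ω
∠Z = arctan(209/174) = 50.2°
cos φ = cos(50.2°) = 0.640

0.640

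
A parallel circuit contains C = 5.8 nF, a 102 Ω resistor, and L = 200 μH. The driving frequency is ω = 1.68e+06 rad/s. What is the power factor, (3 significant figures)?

X_L = ωL = 336 Ω
X_C = 1/(ωC) = 103 Ω
Parallel: admittances add. Y = 1/R + 1/(jωL) + jωC
Y = (0.00980 + j0.00677) S
|Y| = 0.0119 S → |Z| = 1/|Y| = 83.9 Ω, ∠Z = −∠Y = -34.6°
cos φ = cos(-34.6°) = 0.823

0.823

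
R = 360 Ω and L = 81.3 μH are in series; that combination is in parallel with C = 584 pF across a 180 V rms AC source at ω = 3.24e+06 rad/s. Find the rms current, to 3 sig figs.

341 mA

X_L = ωL = 263 Ω
X_C = 1/(ωC) = 528 Ω
Branch 1 (R+jX_L): Z₁ = 360 + j263 Ω, |Z₁| = 446 Ω
Branch 2 (−jX_C): Z₂ = −j528 Ω
Parallel: Z = Z₁Z₂/(Z₁+Z₂), |Z| = 527 Ω, ∠Z = -17.4°
I = V/|Z| = 180/527 = 341 mA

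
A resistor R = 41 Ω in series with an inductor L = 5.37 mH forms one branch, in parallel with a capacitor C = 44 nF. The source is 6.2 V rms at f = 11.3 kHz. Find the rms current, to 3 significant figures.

ω = 2πf = 71000 rad/s
X_L = ωL = 381 Ω
X_C = 1/(ωC) = 320 Ω
Branch 1 (R+jX_L): Z₁ = 41.0 + j381 Ω, |Z₁| = 383 Ω
Branch 2 (−jX_C): Z₂ = −j320 Ω
Parallel: Z = Z₁Z₂/(Z₁+Z₂), |Z| = 1670 Ω, ∠Z = -62.3°
I = V/|Z| = 6.2/1670 = 3.72 mA

3.72 mA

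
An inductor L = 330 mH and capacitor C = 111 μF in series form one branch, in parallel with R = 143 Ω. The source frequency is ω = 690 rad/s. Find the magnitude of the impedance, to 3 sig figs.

119 Ω

X_L = ωL = 228 Ω
X_C = 1/(ωC) = 13.1 Ω
Branch 1: Z₁ = R = 143 Ω
Branch 2 (series LC): Z₂ = j(X_L − X_C) = j215 Ω
Parallel: Z = Z₁Z₂/(Z₁+Z₂), |Z| = 119 Ω, ∠Z = 33.7°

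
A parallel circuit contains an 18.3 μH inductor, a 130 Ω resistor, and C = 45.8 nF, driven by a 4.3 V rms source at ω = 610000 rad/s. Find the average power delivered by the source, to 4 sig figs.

X_L = ωL = 11.16 Ω
X_C = 1/(ωC) = 35.79 Ω
Parallel: admittances add. Y = 1/R + 1/(jωL) + jωC
Y = (0.007692 − j0.06164) S
|Y| = 0.06212 S → |Z| = 1/|Y| = 16.10 Ω, ∠Z = −∠Y = 82.89°
I = V/|Z| = 267.1 mA
P = VI cos φ = 4.3 × 0.2671 × cos(82.89°) = 142.2 mW

142.2 mW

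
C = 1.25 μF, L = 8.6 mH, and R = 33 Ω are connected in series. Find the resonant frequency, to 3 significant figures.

1.54 kHz

ω₀ = 1/√(LC) = 1/√(0.0086 × 1.25e-06) = 9645 rad/s
f₀ = ω₀/(2π) = 1.54 kHz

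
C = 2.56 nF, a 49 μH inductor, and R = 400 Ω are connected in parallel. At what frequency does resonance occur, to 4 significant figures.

ω₀ = 1/√(LC) = 1/√(4.9e-05 × 2.56e-09) = 2.823e+06 rad/s
f₀ = ω₀/(2π) = 449.4 kHz

449.4 kHz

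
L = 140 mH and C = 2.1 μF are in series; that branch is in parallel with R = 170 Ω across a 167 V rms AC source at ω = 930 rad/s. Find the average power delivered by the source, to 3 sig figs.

X_L = ωL = 130 Ω
X_C = 1/(ωC) = 512 Ω
Branch 1: Z₁ = R = 170 Ω
Branch 2 (series LC): Z₂ = j(X_L − X_C) = −j382 Ω
Parallel: Z = Z₁Z₂/(Z₁+Z₂), |Z| = 155 Ω, ∠Z = -24.0°
I = V/|Z| = 1.08 A
P = VI cos φ = 167 × 1.08 × cos(-24.0°) = 164 W

164 W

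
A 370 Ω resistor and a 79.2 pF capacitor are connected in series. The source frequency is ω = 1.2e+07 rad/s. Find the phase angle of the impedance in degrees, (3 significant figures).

X_C = 1/(ωC) = 1050 Ω
Z = 370 − j1050 Ω
|Z| = √(370² + 1050²) = 1120 Ω
∠Z = arctan(-1050/370) = -70.6°

-70.6°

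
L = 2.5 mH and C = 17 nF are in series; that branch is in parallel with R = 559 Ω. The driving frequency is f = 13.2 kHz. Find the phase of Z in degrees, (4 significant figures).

-48.08°

ω = 2πf = 82940 rad/s
X_L = ωL = 207.3 Ω
X_C = 1/(ωC) = 709.2 Ω
Branch 1: Z₁ = R = 559.0 Ω
Branch 2 (series LC): Z₂ = j(X_L − X_C) = −j501.9 Ω
Parallel: Z = Z₁Z₂/(Z₁+Z₂), |Z| = 373.5 Ω, ∠Z = -48.08°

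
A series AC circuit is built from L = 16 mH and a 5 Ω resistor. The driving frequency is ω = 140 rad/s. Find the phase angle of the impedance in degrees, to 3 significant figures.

24.1°

X_L = ωL = 2.24 Ω
Z = 5.00 + j2.24 Ω
|Z| = √(5.00² + 2.24²) = 5.48 Ω
∠Z = arctan(2.24/5.00) = 24.1°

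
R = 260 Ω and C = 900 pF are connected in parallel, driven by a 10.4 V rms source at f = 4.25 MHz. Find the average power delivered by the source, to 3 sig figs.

416 mW

ω = 2πf = 2.67e+07 rad/s
X_C = 1/(ωC) = 41.6 Ω
Parallel: admittances add. Y = 1/R + jωC
Y = (0.00385 + j0.0240) S
|Y| = 0.0243 S → |Z| = 1/|Y| = 41.1 Ω, ∠Z = −∠Y = -80.9°
I = V/|Z| = 253 mA
P = VI cos φ = 10.4 × 0.253 × cos(-80.9°) = 416 mW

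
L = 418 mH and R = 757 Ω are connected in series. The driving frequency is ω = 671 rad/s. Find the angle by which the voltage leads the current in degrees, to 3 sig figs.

X_L = ωL = 280 Ω
Z = 757 + j280 Ω
|Z| = √(757² + 280²) = 807 Ω
∠Z = arctan(280/757) = 20.3°

20.3°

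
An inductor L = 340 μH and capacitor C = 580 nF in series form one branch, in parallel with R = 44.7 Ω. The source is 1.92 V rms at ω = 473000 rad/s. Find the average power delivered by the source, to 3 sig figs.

X_L = ωL = 161 Ω
X_C = 1/(ωC) = 3.65 Ω
Branch 1: Z₁ = R = 44.7 Ω
Branch 2 (series LC): Z₂ = j(X_L − X_C) = j157 Ω
Parallel: Z = Z₁Z₂/(Z₁+Z₂), |Z| = 43.0 Ω, ∠Z = 15.9°
I = V/|Z| = 44.7 mA
P = VI cos φ = 1.92 × 0.0447 × cos(15.9°) = 82.5 mW

82.5 mW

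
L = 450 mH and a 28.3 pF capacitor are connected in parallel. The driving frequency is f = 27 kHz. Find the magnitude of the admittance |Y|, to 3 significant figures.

ω = 2πf = 169600 rad/s
X_L = ωL = 76300 Ω
X_C = 1/(ωC) = 208000 Ω
Parallel: admittances add. Y = 1/(jωL) + jωC
Y = (0 − j8.3e-06) S
|Y| = 8.3e-06 S → |Z| = 1/|Y| = 121000 Ω, ∠Z = −∠Y = 90.0°

8.30 μS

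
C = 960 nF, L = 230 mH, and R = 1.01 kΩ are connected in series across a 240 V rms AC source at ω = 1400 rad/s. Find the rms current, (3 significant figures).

219 mA

X_L = ωL = 322 Ω
X_C = 1/(ωC) = 744 Ω
Net reactance X = X_L − X_C = -422 Ω
Z = 1010 − j422 Ω
|Z| = √(1010² + 422²) = 1090 Ω
I = V/|Z| = 240/1090 = 219 mA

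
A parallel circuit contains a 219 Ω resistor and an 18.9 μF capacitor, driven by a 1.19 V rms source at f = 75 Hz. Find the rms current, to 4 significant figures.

11.91 mA

ω = 2πf = 471.2 rad/s
X_C = 1/(ωC) = 112.3 Ω
Parallel: admittances add. Y = 1/R + jωC
Y = (0.004566 + j0.008906) S
|Y| = 0.01001 S → |Z| = 1/|Y| = 99.91 Ω, ∠Z = −∠Y = -62.86°
I = V/|Z| = 1.19/99.91 = 11.91 mA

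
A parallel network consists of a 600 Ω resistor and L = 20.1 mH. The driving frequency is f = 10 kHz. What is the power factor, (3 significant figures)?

ω = 2πf = 62830 rad/s
X_L = ωL = 1260 Ω
Parallel: admittances add. Y = 1/R + 1/(jωL)
Y = (0.00167 − j0.000792) S
|Y| = 0.00185 S → |Z| = 1/|Y| = 542 Ω, ∠Z = −∠Y = 25.4°
cos φ = cos(25.4°) = 0.903

0.903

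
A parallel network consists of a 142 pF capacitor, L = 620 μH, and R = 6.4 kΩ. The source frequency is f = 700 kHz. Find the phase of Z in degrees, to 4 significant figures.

ω = 2πf = 4.398e+06 rad/s
X_L = ωL = 2727 Ω
X_C = 1/(ωC) = 1601 Ω
Parallel: admittances add. Y = 1/R + 1/(jωL) + jωC
Y = (0.0001563 + j0.0002578) S
|Y| = 0.0003015 S → |Z| = 1/|Y| = 3317 Ω, ∠Z = −∠Y = -58.78°

-58.78°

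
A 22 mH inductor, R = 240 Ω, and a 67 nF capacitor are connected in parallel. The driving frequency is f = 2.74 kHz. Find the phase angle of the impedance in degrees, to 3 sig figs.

ω = 2πf = 17220 rad/s
X_L = ωL = 379 Ω
X_C = 1/(ωC) = 867 Ω
Parallel: admittances add. Y = 1/R + 1/(jωL) + jωC
Y = (0.00417 − j0.00149) S
|Y| = 0.00442 S → |Z| = 1/|Y| = 226 Ω, ∠Z = −∠Y = 19.6°

19.6°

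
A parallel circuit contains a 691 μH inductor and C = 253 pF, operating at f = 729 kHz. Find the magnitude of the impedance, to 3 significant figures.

1190 Ω

ω = 2πf = 4.58e+06 rad/s
X_L = ωL = 3170 Ω
X_C = 1/(ωC) = 863 Ω
Parallel: admittances add. Y = 1/(jωL) + jωC
Y = (0 + j0.000843) S
|Y| = 0.000843 S → |Z| = 1/|Y| = 1190 Ω, ∠Z = −∠Y = -90.0°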